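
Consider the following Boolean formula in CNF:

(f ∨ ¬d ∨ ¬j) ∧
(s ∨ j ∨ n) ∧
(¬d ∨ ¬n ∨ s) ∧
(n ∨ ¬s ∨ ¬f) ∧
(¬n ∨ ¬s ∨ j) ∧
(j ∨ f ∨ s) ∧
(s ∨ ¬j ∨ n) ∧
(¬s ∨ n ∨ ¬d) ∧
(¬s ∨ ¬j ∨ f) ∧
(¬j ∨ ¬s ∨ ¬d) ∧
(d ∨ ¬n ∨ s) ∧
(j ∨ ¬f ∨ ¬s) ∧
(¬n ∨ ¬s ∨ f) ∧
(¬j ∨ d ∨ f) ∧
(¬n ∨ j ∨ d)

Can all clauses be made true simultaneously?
Yes

Yes, the formula is satisfiable.

One satisfying assignment is: f=False, d=False, s=True, n=False, j=False

Verification: With this assignment, all 15 clauses evaluate to true.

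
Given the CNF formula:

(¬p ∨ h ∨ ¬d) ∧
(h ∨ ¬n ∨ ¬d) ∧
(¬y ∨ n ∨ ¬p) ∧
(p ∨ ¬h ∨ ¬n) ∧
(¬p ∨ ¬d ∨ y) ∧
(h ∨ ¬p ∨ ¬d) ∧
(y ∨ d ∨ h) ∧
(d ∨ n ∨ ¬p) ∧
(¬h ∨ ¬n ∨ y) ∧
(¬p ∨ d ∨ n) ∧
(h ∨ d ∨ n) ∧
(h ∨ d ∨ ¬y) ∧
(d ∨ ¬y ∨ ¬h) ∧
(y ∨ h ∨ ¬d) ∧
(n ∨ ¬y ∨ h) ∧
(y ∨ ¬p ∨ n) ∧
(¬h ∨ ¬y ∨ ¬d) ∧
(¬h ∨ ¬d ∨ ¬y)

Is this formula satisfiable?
Yes

Yes, the formula is satisfiable.

One satisfying assignment is: p=False, n=False, h=True, d=False, y=False

Verification: With this assignment, all 18 clauses evaluate to true.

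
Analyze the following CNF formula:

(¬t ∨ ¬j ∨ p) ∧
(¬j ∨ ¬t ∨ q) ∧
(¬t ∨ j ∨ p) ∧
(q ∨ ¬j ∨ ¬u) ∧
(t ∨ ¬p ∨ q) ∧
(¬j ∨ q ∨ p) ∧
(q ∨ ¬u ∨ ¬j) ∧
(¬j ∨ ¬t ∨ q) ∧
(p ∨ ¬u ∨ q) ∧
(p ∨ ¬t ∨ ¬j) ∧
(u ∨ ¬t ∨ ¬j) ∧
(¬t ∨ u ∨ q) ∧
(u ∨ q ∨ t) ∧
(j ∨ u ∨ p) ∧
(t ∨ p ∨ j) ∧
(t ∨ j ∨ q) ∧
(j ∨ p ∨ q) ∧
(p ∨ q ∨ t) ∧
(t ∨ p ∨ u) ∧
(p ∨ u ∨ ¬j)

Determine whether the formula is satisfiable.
Yes

Yes, the formula is satisfiable.

One satisfying assignment is: j=False, q=True, p=True, t=False, u=False

Verification: With this assignment, all 20 clauses evaluate to true.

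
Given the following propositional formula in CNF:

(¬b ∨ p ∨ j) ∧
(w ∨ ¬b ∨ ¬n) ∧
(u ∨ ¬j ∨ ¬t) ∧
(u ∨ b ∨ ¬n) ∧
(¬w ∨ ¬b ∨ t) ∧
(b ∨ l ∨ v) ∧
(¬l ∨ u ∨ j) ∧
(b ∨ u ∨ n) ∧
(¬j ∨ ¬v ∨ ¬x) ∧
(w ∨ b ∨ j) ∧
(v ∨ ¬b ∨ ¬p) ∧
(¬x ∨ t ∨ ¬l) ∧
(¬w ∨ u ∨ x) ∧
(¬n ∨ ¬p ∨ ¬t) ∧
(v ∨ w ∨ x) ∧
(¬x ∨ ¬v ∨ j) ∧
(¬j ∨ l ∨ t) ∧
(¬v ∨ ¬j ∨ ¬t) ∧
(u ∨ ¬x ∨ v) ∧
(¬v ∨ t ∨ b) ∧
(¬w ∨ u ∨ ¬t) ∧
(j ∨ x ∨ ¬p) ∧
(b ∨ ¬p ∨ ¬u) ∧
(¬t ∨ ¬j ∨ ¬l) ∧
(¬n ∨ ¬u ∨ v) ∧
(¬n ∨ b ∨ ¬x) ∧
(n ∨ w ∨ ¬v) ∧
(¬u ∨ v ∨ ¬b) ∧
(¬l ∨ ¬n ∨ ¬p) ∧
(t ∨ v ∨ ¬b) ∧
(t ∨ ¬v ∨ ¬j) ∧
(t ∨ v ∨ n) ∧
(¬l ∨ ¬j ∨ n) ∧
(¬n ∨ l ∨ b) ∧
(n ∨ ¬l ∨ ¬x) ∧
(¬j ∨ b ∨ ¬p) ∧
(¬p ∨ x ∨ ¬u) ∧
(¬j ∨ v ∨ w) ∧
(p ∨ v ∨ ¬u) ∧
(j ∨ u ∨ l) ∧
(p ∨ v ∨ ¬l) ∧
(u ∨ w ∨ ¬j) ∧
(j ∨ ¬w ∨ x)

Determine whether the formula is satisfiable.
No

No, the formula is not satisfiable.

No assignment of truth values to the variables can make all 43 clauses true simultaneously.

The formula is UNSAT (unsatisfiable).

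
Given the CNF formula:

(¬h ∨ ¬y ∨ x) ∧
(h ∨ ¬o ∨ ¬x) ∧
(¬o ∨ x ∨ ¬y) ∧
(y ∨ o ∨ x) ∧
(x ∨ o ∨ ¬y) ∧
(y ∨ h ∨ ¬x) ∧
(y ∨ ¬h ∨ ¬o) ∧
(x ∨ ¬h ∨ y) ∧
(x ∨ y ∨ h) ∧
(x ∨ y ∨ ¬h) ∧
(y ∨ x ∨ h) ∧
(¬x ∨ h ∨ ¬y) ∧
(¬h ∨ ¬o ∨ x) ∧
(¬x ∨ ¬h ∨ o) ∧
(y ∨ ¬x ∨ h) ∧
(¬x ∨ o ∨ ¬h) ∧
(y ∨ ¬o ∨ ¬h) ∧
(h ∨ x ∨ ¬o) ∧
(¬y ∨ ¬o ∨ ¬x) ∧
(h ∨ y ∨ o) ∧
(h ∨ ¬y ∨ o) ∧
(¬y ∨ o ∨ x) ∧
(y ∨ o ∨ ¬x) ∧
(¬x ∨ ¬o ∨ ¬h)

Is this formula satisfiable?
No

No, the formula is not satisfiable.

No assignment of truth values to the variables can make all 24 clauses true simultaneously.

The formula is UNSAT (unsatisfiable).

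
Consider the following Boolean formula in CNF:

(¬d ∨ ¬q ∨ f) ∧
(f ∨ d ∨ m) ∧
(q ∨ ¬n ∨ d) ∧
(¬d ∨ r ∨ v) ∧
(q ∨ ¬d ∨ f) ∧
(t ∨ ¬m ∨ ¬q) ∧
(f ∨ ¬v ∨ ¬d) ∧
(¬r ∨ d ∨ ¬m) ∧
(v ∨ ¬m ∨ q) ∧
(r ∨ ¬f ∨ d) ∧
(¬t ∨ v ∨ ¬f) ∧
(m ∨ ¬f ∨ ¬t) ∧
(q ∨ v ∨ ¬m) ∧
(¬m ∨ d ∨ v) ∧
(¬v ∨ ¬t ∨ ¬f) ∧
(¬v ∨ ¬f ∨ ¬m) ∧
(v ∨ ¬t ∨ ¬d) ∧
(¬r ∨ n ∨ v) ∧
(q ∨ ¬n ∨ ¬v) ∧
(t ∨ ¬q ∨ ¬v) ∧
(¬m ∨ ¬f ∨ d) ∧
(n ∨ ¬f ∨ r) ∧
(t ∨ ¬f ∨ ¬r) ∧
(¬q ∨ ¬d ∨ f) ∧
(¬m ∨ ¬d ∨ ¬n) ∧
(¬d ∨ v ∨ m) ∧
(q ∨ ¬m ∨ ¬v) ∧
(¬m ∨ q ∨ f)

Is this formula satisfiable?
Yes

Yes, the formula is satisfiable.

One satisfying assignment is: r=False, n=True, d=False, f=False, m=True, q=True, t=True, v=True

Verification: With this assignment, all 28 clauses evaluate to true.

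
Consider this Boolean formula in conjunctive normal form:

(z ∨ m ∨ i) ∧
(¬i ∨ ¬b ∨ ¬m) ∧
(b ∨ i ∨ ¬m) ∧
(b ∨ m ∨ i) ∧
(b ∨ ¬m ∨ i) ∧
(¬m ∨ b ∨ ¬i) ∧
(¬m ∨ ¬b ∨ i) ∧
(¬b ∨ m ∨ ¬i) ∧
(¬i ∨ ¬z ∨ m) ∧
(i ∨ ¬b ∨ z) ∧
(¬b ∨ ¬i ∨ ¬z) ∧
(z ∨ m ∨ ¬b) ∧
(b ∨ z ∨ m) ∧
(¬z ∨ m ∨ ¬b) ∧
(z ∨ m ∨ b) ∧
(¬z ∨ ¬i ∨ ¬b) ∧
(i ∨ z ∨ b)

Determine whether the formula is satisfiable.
No

No, the formula is not satisfiable.

No assignment of truth values to the variables can make all 17 clauses true simultaneously.

The formula is UNSAT (unsatisfiable).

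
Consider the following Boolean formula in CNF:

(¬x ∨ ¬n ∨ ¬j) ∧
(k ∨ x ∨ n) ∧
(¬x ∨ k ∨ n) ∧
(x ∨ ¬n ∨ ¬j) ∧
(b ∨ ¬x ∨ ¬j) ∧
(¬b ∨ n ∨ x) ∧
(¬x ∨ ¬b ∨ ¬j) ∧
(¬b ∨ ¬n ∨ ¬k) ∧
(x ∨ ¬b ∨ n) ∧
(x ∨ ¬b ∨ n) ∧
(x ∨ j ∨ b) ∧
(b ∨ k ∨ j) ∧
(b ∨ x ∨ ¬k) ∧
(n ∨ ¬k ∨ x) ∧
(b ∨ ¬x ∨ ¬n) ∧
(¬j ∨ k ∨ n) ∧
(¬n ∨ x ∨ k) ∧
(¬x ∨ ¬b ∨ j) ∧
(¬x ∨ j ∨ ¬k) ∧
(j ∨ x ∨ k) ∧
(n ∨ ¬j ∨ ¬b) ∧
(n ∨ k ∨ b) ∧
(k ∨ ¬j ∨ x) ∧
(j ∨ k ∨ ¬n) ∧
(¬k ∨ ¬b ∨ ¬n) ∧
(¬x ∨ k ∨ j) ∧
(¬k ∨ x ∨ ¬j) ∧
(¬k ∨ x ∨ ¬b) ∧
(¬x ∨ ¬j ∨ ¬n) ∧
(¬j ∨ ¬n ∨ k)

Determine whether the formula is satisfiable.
No

No, the formula is not satisfiable.

No assignment of truth values to the variables can make all 30 clauses true simultaneously.

The formula is UNSAT (unsatisfiable).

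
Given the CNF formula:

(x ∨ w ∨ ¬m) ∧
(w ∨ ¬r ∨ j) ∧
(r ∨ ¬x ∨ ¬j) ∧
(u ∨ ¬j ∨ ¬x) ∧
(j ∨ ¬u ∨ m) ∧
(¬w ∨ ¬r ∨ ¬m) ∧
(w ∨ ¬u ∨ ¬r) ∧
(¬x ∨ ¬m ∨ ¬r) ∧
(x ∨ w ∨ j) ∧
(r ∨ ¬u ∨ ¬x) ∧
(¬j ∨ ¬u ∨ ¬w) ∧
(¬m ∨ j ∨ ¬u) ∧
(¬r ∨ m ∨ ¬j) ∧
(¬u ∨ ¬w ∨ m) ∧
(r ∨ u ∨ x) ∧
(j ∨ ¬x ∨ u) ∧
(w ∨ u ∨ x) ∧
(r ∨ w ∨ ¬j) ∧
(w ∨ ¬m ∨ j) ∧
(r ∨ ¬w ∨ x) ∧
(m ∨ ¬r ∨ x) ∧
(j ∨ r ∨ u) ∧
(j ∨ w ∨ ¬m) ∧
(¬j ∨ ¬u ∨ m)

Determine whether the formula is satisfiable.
No

No, the formula is not satisfiable.

No assignment of truth values to the variables can make all 24 clauses true simultaneously.

The formula is UNSAT (unsatisfiable).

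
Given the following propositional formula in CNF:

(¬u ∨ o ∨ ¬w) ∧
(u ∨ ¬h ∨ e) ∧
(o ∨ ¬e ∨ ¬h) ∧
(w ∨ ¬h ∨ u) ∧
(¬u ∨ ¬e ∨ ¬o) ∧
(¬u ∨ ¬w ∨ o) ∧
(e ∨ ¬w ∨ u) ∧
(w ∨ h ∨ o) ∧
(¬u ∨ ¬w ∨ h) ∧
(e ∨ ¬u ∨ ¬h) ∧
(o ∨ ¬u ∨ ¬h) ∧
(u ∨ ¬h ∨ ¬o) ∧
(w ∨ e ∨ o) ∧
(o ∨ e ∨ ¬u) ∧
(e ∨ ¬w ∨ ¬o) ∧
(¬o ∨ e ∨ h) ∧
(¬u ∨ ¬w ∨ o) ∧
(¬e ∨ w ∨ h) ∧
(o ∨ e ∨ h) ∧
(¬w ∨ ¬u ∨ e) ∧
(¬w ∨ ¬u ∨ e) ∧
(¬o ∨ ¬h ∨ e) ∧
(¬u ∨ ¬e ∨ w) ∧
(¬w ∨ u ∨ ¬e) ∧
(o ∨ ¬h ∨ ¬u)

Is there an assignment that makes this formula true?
No

No, the formula is not satisfiable.

No assignment of truth values to the variables can make all 25 clauses true simultaneously.

The formula is UNSAT (unsatisfiable).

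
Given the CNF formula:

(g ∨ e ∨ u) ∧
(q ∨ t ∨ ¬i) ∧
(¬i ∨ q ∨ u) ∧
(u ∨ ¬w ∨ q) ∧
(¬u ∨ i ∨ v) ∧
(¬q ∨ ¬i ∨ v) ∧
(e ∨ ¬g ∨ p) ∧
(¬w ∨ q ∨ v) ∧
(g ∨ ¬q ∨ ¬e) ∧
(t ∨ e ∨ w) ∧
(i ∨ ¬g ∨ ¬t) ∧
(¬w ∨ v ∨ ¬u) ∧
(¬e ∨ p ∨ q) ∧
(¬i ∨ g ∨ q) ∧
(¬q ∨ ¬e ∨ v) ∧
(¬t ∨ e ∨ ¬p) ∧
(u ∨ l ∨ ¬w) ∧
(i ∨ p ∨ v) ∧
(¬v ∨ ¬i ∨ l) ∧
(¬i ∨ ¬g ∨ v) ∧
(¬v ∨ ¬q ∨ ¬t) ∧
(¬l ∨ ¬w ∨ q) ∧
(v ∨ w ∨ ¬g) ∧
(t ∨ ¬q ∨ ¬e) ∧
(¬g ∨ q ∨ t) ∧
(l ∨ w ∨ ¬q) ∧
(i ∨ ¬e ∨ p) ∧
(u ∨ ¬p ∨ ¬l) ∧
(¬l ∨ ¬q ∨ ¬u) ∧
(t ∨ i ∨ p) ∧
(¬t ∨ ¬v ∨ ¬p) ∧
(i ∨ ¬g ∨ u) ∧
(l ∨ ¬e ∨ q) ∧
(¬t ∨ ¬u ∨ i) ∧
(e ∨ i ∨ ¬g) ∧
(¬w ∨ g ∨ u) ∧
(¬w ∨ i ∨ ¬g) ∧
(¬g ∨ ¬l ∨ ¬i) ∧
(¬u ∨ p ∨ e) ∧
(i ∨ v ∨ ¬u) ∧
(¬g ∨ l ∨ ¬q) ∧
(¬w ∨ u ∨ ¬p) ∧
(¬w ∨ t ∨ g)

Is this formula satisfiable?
Yes

Yes, the formula is satisfiable.

One satisfying assignment is: u=True, t=False, w=False, l=True, p=True, e=True, v=True, i=False, q=False, g=False

Verification: With this assignment, all 43 clauses evaluate to true.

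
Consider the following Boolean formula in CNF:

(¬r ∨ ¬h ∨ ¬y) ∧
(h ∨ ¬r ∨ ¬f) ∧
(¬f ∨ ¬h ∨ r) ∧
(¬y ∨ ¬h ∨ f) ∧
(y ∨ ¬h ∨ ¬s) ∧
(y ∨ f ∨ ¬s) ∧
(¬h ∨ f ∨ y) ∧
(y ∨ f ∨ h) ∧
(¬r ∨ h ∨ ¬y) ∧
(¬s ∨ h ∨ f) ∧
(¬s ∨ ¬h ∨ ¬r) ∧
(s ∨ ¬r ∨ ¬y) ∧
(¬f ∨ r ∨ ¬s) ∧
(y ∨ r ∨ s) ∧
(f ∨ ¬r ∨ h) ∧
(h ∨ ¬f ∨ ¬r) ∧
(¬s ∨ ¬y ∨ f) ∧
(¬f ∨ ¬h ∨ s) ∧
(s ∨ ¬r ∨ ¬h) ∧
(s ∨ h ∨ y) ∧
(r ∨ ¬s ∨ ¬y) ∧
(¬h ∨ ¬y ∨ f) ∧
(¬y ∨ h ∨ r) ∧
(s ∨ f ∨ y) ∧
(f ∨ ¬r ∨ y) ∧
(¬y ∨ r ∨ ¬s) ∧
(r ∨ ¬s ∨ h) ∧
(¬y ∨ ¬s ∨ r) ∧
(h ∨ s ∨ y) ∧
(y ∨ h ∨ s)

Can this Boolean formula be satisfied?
No

No, the formula is not satisfiable.

No assignment of truth values to the variables can make all 30 clauses true simultaneously.

The formula is UNSAT (unsatisfiable).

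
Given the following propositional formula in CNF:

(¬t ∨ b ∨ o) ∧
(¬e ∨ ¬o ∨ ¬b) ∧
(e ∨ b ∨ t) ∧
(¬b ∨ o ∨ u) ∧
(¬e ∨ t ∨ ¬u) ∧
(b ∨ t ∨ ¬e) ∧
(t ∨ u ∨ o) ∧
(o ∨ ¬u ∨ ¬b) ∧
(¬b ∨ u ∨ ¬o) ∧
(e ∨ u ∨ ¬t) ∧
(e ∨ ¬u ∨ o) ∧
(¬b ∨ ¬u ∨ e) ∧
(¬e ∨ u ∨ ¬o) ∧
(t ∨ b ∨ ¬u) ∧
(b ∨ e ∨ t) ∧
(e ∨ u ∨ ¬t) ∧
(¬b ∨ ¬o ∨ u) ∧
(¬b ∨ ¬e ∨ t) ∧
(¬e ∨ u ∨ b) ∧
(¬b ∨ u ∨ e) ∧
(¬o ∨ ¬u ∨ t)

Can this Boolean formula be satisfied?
Yes

Yes, the formula is satisfiable.

One satisfying assignment is: e=False, b=False, u=True, t=True, o=True

Verification: With this assignment, all 21 clauses evaluate to true.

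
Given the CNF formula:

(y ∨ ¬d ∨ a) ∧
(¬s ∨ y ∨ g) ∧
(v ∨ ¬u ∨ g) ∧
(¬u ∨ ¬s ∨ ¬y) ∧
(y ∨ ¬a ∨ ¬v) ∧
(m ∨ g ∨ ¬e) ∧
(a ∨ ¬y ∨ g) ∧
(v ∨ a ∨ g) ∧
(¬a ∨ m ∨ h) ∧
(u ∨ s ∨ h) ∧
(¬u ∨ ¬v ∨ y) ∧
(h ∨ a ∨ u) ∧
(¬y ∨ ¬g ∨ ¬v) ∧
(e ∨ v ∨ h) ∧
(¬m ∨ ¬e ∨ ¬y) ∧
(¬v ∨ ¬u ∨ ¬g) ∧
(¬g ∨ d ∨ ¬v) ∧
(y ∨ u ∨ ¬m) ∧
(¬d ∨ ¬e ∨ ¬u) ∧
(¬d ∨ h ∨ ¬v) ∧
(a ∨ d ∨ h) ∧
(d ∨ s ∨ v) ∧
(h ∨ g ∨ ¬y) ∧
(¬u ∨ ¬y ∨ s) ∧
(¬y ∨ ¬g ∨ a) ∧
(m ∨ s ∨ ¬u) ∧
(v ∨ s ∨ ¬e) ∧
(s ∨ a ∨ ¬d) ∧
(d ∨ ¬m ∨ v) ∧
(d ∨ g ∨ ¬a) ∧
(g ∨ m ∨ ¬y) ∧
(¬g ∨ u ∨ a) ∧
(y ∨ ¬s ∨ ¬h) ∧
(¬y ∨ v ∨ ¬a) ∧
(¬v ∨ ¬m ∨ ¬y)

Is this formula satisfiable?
Yes

Yes, the formula is satisfiable.

One satisfying assignment is: u=False, s=False, h=True, y=False, e=False, d=True, m=False, a=True, v=False, g=True

Verification: With this assignment, all 35 clauses evaluate to true.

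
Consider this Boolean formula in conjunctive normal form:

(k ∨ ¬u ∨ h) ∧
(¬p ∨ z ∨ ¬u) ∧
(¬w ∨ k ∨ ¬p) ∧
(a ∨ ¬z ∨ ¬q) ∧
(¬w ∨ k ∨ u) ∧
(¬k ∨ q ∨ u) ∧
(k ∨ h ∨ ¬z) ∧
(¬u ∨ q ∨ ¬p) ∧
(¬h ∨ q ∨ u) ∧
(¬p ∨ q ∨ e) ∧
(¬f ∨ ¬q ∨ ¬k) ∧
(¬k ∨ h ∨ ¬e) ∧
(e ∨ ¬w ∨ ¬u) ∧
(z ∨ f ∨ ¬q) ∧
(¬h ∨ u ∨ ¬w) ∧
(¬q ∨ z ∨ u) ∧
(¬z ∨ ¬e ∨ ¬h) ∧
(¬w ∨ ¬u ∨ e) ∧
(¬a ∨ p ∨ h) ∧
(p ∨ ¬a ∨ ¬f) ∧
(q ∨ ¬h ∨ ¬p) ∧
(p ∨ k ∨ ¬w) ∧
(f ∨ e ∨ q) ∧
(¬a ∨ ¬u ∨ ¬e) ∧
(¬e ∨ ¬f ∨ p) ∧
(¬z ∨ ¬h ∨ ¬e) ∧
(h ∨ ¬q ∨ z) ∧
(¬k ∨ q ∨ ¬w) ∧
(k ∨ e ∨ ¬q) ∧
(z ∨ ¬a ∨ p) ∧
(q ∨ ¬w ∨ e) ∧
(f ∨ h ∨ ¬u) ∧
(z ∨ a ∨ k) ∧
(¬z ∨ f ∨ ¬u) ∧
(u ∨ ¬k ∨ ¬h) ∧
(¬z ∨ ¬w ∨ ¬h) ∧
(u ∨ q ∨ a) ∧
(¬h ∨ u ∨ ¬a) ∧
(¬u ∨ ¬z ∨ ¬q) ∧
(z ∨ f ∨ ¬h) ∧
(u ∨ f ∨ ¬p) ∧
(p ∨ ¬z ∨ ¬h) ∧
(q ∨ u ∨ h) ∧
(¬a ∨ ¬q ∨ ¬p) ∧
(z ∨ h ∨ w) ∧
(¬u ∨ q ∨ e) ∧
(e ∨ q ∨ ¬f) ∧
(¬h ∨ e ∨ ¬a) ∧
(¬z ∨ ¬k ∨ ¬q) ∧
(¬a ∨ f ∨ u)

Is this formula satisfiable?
No

No, the formula is not satisfiable.

No assignment of truth values to the variables can make all 50 clauses true simultaneously.

The formula is UNSAT (unsatisfiable).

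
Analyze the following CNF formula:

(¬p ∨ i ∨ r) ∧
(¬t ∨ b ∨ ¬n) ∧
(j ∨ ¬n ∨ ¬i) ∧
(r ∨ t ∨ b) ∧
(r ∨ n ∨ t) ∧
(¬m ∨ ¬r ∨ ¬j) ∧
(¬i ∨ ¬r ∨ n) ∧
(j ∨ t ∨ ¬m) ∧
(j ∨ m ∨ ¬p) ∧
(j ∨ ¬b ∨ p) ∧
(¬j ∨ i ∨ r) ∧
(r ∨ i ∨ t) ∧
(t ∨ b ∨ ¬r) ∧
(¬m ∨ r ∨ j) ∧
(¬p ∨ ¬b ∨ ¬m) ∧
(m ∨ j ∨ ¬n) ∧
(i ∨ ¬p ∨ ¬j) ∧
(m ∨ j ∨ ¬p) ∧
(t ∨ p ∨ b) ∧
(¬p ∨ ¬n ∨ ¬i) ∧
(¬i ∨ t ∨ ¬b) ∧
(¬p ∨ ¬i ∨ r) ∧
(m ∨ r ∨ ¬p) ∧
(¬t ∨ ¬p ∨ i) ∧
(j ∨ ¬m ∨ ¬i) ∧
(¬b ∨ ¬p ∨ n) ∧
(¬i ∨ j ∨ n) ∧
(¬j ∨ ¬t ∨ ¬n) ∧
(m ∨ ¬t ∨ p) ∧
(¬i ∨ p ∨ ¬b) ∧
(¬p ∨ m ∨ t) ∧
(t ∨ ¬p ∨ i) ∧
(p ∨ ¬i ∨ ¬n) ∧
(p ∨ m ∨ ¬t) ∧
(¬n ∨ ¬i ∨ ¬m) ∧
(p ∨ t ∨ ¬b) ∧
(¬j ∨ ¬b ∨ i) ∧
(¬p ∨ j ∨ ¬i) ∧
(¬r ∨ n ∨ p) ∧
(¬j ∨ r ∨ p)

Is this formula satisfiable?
No

No, the formula is not satisfiable.

No assignment of truth values to the variables can make all 40 clauses true simultaneously.

The formula is UNSAT (unsatisfiable).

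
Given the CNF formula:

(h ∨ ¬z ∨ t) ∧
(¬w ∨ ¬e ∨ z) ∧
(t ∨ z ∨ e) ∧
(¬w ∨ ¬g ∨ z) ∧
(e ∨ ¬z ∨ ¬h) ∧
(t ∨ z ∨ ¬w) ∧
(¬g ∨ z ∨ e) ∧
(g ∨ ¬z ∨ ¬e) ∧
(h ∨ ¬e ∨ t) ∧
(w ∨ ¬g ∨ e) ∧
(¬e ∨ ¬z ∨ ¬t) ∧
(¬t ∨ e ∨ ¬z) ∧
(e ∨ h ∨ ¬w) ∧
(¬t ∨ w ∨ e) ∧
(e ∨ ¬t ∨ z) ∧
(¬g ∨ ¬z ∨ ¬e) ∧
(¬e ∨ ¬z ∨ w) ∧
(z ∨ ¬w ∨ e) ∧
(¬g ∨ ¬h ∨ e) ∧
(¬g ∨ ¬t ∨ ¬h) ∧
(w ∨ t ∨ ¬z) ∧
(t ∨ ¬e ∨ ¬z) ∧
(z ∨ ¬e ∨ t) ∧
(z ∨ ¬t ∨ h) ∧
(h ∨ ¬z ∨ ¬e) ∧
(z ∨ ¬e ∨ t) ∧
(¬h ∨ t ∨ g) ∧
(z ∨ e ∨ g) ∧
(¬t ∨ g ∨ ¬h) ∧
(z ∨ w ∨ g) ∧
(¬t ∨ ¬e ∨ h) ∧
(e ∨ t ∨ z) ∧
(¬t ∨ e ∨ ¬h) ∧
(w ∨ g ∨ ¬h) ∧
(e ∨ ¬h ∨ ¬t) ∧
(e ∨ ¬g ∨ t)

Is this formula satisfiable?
No

No, the formula is not satisfiable.

No assignment of truth values to the variables can make all 36 clauses true simultaneously.

The formula is UNSAT (unsatisfiable).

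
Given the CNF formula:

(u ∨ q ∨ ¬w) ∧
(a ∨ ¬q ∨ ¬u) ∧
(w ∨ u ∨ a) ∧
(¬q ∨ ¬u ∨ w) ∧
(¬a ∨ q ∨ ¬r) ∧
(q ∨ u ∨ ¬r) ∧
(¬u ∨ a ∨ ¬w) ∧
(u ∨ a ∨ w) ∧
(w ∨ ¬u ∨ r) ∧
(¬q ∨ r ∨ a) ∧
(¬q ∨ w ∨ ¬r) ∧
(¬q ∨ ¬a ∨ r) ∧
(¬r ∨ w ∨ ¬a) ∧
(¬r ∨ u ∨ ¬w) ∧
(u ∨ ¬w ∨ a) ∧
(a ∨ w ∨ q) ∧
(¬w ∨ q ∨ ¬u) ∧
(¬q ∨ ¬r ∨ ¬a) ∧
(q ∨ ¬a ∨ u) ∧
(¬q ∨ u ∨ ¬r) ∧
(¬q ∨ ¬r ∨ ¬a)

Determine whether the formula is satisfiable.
No

No, the formula is not satisfiable.

No assignment of truth values to the variables can make all 21 clauses true simultaneously.

The formula is UNSAT (unsatisfiable).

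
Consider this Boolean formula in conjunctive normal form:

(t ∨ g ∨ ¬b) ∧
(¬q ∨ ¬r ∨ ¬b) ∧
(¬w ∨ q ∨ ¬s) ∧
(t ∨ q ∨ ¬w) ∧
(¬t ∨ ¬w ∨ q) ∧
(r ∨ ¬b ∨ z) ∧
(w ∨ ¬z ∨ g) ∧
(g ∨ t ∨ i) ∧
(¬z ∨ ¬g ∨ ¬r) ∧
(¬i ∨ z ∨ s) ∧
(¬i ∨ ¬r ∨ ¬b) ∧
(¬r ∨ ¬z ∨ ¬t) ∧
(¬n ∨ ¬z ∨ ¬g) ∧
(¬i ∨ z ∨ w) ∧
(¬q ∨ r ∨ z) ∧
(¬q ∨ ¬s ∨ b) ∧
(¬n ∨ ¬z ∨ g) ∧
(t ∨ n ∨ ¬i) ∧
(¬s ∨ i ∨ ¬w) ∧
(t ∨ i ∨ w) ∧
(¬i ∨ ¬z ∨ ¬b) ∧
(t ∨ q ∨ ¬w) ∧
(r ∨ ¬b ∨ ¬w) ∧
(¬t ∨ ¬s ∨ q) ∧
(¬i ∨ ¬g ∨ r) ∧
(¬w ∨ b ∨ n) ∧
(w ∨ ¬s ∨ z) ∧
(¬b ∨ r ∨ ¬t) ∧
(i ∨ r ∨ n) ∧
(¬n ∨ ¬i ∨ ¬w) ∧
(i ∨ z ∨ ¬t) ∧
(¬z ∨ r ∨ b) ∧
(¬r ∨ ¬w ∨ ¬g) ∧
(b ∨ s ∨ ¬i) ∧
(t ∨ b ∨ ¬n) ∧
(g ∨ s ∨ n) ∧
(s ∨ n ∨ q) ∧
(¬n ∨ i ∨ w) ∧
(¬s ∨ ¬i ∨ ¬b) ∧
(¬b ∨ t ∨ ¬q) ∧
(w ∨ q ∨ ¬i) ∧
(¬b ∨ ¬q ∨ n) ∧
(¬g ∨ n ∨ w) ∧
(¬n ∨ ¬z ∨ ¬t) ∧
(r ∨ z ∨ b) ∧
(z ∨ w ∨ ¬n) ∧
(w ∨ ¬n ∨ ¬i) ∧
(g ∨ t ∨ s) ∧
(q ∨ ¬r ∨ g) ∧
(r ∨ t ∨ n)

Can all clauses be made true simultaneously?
No

No, the formula is not satisfiable.

No assignment of truth values to the variables can make all 50 clauses true simultaneously.

The formula is UNSAT (unsatisfiable).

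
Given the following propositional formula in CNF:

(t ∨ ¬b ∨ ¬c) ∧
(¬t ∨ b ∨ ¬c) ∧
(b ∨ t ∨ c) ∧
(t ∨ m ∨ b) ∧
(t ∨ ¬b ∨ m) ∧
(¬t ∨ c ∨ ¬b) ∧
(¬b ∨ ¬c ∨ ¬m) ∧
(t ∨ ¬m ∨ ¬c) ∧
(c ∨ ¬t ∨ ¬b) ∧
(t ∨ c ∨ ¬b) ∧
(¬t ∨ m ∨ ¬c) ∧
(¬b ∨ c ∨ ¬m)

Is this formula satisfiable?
Yes

Yes, the formula is satisfiable.

One satisfying assignment is: b=False, c=False, m=False, t=True

Verification: With this assignment, all 12 clauses evaluate to true.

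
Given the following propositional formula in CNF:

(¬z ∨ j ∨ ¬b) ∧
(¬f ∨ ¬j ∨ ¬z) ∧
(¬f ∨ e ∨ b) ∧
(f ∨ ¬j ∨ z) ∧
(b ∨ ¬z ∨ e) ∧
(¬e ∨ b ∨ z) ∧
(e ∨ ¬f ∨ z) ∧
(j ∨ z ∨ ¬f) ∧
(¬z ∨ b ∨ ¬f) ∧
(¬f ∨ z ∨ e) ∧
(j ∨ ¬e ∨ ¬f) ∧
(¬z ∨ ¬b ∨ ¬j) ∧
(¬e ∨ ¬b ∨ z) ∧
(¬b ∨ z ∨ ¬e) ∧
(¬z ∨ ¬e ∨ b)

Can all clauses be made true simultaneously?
Yes

Yes, the formula is satisfiable.

One satisfying assignment is: b=False, z=False, j=False, e=False, f=False

Verification: With this assignment, all 15 clauses evaluate to true.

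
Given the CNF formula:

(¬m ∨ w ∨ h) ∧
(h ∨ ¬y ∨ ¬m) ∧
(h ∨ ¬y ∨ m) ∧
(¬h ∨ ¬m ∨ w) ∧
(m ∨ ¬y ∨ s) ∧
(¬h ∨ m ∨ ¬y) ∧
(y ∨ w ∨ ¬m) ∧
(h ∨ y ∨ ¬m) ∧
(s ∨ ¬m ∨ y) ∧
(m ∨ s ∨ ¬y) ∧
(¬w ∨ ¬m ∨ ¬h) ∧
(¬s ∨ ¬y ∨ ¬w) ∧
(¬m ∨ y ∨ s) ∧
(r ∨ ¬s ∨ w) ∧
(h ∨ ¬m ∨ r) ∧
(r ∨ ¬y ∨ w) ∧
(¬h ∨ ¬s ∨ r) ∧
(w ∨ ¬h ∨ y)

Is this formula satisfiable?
Yes

Yes, the formula is satisfiable.

One satisfying assignment is: w=False, m=False, y=False, r=False, s=False, h=False

Verification: With this assignment, all 18 clauses evaluate to true.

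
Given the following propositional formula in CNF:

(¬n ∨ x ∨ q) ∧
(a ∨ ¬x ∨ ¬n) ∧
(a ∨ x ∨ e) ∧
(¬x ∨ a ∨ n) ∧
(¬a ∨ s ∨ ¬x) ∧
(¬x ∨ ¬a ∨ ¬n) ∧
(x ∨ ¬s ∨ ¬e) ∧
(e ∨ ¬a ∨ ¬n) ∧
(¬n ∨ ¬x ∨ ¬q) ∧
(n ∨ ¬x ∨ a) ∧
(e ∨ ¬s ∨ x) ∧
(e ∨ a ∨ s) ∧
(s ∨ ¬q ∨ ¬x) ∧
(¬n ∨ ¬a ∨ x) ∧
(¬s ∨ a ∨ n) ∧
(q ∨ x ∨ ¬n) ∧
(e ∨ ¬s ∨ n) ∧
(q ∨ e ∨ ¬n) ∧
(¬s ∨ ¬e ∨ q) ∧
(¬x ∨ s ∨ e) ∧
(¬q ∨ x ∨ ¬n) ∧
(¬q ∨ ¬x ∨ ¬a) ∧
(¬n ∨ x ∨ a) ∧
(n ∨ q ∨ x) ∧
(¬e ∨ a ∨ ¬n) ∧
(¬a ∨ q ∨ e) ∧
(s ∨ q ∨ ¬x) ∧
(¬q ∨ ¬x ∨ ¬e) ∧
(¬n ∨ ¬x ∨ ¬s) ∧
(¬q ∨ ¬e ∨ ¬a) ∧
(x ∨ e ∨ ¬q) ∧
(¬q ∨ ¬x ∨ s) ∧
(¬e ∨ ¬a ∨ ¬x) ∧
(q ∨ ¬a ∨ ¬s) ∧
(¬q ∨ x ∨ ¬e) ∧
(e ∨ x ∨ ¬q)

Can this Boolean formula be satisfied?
No

No, the formula is not satisfiable.

No assignment of truth values to the variables can make all 36 clauses true simultaneously.

The formula is UNSAT (unsatisfiable).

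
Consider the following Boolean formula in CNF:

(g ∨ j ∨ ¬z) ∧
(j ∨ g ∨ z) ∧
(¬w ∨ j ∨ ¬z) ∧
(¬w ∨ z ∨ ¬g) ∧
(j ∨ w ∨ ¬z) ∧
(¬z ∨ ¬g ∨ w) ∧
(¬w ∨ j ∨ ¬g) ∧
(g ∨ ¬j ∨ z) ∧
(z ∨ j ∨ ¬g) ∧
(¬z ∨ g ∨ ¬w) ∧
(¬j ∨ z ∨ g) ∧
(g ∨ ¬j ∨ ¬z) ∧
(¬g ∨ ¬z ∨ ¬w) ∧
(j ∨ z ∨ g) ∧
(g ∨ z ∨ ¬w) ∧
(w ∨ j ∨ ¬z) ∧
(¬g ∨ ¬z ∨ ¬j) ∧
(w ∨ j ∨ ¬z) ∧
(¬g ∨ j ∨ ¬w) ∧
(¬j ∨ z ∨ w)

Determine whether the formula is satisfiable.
No

No, the formula is not satisfiable.

No assignment of truth values to the variables can make all 20 clauses true simultaneously.

The formula is UNSAT (unsatisfiable).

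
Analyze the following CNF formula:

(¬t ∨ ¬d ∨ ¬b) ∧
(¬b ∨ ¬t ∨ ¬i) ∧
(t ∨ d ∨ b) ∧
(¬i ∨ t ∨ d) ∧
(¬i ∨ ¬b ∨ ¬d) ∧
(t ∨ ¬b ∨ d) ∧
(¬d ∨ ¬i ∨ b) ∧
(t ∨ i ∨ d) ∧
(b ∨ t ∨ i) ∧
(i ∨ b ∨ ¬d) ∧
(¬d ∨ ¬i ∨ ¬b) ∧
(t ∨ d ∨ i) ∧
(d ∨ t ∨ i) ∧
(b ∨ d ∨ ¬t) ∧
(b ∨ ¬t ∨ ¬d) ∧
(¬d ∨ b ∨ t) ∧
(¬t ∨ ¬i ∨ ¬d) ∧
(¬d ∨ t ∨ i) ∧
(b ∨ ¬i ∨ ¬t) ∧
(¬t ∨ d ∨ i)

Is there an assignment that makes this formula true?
No

No, the formula is not satisfiable.

No assignment of truth values to the variables can make all 20 clauses true simultaneously.

The formula is UNSAT (unsatisfiable).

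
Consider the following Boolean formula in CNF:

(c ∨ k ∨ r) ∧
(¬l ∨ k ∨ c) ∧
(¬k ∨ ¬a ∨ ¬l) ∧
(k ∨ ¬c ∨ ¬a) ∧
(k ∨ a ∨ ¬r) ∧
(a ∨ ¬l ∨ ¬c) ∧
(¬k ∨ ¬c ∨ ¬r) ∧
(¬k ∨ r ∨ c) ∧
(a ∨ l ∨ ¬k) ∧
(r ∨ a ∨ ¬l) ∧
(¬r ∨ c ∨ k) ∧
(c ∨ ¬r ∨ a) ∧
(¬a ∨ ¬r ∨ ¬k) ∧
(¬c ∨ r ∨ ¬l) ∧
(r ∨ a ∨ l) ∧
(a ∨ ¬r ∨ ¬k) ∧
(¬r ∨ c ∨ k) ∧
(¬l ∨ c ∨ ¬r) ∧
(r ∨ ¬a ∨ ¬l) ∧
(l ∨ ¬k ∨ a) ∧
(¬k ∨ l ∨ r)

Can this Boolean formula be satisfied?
No

No, the formula is not satisfiable.

No assignment of truth values to the variables can make all 21 clauses true simultaneously.

The formula is UNSAT (unsatisfiable).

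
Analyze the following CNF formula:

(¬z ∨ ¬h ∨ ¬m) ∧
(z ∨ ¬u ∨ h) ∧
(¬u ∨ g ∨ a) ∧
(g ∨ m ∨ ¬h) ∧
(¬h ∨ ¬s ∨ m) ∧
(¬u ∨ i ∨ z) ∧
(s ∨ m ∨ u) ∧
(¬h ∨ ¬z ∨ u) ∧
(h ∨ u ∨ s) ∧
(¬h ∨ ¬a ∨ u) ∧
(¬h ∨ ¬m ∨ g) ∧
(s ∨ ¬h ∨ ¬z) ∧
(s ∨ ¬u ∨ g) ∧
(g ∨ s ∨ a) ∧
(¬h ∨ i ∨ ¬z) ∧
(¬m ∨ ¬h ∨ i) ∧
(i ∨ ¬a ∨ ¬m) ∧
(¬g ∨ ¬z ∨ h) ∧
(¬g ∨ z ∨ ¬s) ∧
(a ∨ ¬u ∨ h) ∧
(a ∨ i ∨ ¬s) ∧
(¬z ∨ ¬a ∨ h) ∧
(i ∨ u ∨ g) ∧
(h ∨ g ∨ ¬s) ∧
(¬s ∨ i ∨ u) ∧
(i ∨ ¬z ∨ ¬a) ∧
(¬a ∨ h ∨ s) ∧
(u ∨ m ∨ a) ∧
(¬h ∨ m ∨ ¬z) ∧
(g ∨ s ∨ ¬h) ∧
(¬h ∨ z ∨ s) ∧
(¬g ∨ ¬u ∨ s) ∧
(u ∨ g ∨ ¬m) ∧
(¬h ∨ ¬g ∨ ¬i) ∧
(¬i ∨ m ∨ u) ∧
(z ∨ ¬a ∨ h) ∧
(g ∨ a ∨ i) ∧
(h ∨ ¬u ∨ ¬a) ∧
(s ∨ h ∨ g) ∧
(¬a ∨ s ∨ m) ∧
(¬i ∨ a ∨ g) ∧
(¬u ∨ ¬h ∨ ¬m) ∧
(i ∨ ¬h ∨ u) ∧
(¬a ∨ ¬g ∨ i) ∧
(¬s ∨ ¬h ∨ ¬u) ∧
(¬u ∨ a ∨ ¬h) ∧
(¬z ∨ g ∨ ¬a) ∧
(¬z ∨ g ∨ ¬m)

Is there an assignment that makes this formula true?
No

No, the formula is not satisfiable.

No assignment of truth values to the variables can make all 48 clauses true simultaneously.

The formula is UNSAT (unsatisfiable).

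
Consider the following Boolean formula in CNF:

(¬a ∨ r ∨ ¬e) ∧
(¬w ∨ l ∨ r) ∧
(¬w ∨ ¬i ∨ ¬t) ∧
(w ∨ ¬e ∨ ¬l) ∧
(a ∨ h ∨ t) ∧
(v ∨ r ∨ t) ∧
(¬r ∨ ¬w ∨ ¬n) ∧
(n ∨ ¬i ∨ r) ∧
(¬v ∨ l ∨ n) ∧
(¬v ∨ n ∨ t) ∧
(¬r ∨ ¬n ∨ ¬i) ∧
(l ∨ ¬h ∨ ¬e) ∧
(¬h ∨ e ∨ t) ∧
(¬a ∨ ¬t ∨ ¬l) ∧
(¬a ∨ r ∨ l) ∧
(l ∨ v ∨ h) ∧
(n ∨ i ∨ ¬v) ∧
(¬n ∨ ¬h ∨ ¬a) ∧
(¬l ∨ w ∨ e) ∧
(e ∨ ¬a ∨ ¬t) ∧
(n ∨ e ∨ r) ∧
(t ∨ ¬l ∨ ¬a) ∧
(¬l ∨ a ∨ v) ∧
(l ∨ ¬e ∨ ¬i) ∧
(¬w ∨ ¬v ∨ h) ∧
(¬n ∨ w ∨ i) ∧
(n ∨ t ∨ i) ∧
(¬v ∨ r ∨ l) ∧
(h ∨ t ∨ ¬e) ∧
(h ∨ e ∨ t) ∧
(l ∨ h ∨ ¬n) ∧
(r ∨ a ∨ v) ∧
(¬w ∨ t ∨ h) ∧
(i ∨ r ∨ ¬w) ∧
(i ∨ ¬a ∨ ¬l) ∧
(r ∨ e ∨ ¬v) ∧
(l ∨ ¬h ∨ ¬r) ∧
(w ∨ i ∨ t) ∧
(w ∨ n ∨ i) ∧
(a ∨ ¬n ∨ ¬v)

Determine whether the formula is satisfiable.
No

No, the formula is not satisfiable.

No assignment of truth values to the variables can make all 40 clauses true simultaneously.

The formula is UNSAT (unsatisfiable).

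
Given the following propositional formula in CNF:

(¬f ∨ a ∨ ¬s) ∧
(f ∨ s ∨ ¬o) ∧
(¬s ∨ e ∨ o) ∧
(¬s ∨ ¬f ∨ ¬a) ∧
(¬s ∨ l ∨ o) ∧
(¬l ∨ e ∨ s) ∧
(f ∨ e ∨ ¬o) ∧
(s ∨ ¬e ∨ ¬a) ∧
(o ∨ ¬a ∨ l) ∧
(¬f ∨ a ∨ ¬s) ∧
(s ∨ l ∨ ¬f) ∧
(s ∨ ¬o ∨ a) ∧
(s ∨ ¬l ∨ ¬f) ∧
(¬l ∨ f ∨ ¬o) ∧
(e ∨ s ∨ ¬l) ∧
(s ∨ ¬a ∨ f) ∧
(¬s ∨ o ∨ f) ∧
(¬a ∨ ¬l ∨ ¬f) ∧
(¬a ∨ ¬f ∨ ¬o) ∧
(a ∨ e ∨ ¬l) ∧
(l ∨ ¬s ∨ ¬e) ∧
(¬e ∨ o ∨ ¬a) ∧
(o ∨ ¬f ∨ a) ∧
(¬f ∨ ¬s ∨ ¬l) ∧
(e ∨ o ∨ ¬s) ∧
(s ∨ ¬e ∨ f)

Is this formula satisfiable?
Yes

Yes, the formula is satisfiable.

One satisfying assignment is: e=False, l=False, s=False, a=False, f=False, o=False

Verification: With this assignment, all 26 clauses evaluate to true.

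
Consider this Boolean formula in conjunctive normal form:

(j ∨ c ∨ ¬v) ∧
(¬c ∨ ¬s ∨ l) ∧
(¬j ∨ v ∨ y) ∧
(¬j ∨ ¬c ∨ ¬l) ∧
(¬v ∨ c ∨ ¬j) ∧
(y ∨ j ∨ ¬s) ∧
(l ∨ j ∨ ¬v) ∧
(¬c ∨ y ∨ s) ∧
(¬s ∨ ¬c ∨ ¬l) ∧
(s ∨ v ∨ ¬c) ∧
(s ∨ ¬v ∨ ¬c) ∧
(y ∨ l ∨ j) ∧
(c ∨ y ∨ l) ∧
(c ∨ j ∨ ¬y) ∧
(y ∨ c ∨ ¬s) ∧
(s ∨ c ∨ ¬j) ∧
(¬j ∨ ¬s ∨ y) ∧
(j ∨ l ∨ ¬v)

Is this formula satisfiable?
Yes

Yes, the formula is satisfiable.

One satisfying assignment is: s=False, l=True, j=False, y=False, v=False, c=False

Verification: With this assignment, all 18 clauses evaluate to true.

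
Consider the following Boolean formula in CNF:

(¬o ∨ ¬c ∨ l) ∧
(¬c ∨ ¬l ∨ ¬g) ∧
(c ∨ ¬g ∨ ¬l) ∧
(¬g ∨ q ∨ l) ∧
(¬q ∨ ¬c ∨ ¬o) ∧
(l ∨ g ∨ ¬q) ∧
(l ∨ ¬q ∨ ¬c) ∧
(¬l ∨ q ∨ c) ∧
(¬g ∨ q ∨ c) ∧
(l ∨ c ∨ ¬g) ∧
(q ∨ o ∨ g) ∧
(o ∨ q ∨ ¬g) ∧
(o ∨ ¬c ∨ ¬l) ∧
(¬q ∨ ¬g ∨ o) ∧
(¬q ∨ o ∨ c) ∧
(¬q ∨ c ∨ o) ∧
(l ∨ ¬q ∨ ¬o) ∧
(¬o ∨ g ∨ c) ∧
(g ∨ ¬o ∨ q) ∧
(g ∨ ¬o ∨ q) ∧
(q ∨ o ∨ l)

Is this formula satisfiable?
No

No, the formula is not satisfiable.

No assignment of truth values to the variables can make all 21 clauses true simultaneously.

The formula is UNSAT (unsatisfiable).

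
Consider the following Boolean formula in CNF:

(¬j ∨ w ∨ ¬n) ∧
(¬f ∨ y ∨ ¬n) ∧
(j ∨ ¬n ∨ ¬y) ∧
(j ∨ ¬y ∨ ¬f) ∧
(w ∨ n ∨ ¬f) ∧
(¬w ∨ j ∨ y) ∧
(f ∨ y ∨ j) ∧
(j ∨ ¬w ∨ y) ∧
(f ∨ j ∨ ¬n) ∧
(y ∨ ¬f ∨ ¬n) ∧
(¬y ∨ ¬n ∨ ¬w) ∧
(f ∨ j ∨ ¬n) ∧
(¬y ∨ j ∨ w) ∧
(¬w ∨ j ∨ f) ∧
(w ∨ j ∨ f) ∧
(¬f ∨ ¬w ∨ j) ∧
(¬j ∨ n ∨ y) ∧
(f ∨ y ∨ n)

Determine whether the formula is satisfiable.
Yes

Yes, the formula is satisfiable.

One satisfying assignment is: f=False, j=True, w=False, y=True, n=False

Verification: With this assignment, all 18 clauses evaluate to true.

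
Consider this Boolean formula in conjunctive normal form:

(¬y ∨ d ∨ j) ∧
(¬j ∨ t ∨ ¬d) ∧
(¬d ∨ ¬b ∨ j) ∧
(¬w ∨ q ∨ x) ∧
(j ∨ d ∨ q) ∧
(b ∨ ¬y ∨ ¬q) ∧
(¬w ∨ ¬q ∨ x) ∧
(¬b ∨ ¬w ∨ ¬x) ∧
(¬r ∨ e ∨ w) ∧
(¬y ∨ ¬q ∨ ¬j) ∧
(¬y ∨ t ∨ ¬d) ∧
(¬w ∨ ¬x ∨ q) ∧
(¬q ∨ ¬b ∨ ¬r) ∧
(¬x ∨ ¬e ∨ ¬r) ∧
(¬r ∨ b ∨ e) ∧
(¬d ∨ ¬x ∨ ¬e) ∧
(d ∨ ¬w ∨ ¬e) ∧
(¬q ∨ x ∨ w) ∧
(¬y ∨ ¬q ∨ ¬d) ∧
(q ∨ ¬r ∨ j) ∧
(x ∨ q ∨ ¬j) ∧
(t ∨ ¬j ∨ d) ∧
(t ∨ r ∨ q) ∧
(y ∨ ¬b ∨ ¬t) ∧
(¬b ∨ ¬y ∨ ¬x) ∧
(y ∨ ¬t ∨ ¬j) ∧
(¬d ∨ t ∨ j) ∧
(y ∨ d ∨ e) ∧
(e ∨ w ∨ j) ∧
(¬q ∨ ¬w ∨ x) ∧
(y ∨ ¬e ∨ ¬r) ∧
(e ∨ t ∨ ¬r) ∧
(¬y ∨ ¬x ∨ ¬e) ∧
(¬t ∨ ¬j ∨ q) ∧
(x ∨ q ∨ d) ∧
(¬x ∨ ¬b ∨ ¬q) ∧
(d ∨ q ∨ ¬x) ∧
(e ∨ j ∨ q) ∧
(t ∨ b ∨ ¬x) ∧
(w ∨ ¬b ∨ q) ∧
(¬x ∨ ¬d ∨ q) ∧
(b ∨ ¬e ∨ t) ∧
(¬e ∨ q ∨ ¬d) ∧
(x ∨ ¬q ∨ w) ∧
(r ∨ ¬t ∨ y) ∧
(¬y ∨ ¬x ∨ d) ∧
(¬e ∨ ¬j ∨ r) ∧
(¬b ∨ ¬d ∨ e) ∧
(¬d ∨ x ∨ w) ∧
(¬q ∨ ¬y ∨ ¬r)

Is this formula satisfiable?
No

No, the formula is not satisfiable.

No assignment of truth values to the variables can make all 50 clauses true simultaneously.

The formula is UNSAT (unsatisfiable).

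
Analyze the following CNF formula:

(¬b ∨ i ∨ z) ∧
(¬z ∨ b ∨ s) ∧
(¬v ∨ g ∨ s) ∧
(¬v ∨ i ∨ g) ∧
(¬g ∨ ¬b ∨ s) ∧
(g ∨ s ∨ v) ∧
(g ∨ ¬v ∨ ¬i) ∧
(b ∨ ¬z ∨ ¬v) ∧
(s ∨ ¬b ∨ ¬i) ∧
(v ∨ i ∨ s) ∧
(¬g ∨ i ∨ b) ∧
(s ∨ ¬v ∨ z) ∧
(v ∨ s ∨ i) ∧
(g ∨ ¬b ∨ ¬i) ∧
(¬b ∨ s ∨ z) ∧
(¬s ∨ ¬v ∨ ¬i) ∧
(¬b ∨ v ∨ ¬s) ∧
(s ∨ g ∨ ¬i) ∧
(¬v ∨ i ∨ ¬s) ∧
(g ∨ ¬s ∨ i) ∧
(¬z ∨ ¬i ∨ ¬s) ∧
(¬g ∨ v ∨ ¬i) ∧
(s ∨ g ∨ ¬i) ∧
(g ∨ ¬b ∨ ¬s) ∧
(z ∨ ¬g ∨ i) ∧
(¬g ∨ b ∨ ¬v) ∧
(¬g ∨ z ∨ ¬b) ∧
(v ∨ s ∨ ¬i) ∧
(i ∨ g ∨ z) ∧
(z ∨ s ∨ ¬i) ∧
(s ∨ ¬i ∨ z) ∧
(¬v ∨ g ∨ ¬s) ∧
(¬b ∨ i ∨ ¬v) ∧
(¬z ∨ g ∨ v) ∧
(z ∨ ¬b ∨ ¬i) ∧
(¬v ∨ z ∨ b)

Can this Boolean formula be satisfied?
Yes

Yes, the formula is satisfiable.

One satisfying assignment is: z=False, g=False, b=False, v=False, s=True, i=True

Verification: With this assignment, all 36 clauses evaluate to true.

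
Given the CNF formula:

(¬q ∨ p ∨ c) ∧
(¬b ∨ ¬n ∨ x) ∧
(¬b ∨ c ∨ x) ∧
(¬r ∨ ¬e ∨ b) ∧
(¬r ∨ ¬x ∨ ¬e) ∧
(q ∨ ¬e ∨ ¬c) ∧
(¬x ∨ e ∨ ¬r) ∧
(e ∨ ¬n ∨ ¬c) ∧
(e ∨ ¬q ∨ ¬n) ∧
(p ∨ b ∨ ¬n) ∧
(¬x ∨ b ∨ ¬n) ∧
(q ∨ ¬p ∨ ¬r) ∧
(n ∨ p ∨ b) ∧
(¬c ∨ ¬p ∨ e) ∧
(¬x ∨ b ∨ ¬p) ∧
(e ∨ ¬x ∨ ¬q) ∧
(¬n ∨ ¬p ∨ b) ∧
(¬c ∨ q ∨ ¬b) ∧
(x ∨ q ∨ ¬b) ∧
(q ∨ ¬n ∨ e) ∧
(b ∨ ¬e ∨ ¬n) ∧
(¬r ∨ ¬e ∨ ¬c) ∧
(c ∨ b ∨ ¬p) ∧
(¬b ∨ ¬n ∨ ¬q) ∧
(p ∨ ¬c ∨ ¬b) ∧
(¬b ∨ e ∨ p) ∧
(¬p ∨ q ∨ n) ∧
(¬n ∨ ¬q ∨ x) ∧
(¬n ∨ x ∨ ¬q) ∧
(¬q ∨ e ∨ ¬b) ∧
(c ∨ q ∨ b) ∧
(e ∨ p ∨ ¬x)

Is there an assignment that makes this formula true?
Yes

Yes, the formula is satisfiable.

One satisfying assignment is: n=False, q=True, e=True, p=True, x=False, r=False, c=True, b=False

Verification: With this assignment, all 32 clauses evaluate to true.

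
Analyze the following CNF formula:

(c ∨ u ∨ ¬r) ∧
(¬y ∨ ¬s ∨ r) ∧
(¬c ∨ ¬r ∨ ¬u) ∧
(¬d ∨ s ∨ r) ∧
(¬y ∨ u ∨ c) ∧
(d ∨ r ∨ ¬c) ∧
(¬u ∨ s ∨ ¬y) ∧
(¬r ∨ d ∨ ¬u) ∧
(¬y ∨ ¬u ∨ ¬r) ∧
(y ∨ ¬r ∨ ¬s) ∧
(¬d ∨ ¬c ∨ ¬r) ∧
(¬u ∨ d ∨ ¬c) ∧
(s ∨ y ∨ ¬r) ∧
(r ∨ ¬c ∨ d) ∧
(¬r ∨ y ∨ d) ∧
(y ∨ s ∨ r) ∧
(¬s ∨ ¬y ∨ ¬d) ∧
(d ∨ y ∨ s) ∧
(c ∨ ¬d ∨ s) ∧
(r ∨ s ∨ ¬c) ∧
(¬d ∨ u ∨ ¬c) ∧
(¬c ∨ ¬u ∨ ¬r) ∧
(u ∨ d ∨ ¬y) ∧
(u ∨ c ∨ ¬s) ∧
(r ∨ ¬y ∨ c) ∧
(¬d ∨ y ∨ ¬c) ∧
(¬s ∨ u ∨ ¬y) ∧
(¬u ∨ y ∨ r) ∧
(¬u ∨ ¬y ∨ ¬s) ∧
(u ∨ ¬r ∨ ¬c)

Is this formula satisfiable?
No

No, the formula is not satisfiable.

No assignment of truth values to the variables can make all 30 clauses true simultaneously.

The formula is UNSAT (unsatisfiable).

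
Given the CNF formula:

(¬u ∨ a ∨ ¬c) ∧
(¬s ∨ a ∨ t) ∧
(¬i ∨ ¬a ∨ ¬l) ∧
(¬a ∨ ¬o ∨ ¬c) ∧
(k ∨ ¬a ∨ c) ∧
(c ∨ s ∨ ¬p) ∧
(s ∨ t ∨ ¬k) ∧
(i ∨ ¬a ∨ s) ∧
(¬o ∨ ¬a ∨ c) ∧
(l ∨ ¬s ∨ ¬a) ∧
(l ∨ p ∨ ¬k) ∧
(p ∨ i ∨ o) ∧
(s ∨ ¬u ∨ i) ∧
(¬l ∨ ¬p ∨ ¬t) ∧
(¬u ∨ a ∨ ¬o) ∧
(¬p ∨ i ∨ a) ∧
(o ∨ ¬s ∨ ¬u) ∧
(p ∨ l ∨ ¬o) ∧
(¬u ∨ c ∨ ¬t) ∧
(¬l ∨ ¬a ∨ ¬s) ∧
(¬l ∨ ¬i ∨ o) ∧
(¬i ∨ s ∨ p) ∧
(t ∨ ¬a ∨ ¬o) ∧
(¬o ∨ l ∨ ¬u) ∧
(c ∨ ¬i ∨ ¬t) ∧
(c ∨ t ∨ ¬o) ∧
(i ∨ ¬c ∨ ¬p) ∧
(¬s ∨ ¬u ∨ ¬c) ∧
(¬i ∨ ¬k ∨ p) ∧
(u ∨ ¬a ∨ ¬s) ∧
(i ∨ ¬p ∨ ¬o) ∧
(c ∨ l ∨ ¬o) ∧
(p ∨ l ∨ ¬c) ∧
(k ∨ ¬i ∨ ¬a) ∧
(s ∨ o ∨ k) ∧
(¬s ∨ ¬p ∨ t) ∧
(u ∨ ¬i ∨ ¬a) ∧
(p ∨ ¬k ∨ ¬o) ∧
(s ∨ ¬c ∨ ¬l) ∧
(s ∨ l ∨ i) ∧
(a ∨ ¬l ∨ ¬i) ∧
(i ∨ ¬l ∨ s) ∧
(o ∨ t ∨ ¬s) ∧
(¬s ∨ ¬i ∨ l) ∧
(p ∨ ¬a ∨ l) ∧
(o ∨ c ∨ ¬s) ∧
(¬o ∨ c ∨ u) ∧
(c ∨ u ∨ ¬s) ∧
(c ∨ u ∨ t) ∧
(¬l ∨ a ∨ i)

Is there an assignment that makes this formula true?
Yes

Yes, the formula is satisfiable.

One satisfying assignment is: u=True, p=True, l=False, a=True, c=True, k=True, s=False, t=True, i=True, o=False

Verification: With this assignment, all 50 clauses evaluate to true.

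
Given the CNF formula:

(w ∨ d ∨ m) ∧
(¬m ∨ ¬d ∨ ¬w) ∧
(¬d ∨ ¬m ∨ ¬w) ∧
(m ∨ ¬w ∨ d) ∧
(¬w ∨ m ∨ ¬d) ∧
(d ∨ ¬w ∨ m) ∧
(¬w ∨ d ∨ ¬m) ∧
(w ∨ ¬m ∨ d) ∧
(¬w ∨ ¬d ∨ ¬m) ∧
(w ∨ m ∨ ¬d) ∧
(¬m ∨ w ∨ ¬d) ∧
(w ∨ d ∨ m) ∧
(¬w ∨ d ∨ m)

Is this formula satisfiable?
No

No, the formula is not satisfiable.

No assignment of truth values to the variables can make all 13 clauses true simultaneously.

The formula is UNSAT (unsatisfiable).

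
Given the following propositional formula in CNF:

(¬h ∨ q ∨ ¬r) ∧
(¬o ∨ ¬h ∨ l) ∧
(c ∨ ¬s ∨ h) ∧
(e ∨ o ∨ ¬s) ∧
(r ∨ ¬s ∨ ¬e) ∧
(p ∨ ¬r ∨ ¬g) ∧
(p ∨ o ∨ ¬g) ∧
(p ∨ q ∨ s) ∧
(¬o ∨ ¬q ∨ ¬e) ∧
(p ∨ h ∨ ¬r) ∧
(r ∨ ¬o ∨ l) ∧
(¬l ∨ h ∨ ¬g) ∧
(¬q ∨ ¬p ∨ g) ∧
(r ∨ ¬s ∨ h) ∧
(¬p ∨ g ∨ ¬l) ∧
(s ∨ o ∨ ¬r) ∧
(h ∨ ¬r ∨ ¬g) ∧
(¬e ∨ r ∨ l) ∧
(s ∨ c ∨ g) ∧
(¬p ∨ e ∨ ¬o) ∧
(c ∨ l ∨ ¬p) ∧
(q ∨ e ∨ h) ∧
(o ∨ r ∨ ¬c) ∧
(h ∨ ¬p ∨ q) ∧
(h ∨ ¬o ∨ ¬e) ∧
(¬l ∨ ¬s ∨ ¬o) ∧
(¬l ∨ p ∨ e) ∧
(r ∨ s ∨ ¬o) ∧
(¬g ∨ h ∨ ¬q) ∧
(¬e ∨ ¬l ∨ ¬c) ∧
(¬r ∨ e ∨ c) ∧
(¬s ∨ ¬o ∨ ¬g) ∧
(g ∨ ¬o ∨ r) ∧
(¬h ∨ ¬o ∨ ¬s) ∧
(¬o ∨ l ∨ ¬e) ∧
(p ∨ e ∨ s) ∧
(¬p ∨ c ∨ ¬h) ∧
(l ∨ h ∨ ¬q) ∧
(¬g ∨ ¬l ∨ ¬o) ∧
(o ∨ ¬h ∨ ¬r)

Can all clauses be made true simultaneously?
No

No, the formula is not satisfiable.

No assignment of truth values to the variables can make all 40 clauses true simultaneously.

The formula is UNSAT (unsatisfiable).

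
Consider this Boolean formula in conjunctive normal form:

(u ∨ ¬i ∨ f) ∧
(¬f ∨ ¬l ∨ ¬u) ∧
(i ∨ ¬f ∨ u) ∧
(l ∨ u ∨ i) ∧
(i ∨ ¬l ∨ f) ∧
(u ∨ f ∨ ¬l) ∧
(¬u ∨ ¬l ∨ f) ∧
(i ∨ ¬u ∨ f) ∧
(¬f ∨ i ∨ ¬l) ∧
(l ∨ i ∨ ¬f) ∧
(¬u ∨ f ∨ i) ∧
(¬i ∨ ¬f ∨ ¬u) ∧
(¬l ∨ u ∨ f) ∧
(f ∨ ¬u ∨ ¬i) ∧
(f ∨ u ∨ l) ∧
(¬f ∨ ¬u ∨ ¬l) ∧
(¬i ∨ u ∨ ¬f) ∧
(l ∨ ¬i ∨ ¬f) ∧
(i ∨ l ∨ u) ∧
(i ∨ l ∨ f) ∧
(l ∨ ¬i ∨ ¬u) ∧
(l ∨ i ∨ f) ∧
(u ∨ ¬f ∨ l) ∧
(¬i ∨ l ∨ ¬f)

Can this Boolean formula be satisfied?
No

No, the formula is not satisfiable.

No assignment of truth values to the variables can make all 24 clauses true simultaneously.

The formula is UNSAT (unsatisfiable).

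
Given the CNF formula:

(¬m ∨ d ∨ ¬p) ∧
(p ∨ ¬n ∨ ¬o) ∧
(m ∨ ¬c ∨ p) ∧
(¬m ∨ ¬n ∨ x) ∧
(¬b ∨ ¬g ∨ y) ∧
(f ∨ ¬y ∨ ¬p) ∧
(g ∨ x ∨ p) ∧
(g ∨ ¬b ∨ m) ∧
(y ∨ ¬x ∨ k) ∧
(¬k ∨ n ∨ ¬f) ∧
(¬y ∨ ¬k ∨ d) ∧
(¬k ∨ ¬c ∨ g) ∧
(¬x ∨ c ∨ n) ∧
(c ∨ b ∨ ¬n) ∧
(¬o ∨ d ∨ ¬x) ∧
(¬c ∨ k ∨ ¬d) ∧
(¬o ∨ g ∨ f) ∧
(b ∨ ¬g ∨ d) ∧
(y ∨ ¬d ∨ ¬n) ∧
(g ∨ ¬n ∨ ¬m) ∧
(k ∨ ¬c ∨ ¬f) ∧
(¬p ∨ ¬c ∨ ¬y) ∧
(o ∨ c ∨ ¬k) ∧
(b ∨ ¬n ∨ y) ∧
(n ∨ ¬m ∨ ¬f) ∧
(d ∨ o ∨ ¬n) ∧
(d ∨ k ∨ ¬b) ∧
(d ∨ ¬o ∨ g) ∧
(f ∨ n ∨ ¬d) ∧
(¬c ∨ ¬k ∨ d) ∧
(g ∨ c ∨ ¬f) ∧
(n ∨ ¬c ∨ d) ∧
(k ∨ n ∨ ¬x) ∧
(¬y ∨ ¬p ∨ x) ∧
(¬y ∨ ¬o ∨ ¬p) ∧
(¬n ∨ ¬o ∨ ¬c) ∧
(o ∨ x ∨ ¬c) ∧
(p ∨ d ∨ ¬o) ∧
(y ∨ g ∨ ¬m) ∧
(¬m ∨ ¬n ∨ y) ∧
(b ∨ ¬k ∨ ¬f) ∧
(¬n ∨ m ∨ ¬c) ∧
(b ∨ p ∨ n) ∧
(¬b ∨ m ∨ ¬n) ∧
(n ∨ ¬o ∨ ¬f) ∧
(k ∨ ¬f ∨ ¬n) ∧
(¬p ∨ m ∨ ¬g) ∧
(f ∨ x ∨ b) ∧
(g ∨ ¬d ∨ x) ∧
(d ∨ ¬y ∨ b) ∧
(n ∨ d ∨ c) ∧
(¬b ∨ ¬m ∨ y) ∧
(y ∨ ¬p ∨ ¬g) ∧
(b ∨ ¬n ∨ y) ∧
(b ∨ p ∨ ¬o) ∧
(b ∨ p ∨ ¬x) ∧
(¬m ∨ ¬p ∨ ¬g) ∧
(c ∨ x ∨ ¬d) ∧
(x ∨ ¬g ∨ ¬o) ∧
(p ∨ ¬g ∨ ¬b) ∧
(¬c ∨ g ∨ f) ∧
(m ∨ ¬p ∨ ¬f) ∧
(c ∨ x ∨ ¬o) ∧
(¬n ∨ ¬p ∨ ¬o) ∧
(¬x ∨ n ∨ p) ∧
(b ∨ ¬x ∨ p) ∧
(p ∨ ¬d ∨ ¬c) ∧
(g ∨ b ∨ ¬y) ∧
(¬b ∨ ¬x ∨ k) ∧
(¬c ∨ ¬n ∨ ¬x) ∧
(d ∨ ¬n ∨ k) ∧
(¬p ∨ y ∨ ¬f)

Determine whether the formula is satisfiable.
No

No, the formula is not satisfiable.

No assignment of truth values to the variables can make all 72 clauses true simultaneously.

The formula is UNSAT (unsatisfiable).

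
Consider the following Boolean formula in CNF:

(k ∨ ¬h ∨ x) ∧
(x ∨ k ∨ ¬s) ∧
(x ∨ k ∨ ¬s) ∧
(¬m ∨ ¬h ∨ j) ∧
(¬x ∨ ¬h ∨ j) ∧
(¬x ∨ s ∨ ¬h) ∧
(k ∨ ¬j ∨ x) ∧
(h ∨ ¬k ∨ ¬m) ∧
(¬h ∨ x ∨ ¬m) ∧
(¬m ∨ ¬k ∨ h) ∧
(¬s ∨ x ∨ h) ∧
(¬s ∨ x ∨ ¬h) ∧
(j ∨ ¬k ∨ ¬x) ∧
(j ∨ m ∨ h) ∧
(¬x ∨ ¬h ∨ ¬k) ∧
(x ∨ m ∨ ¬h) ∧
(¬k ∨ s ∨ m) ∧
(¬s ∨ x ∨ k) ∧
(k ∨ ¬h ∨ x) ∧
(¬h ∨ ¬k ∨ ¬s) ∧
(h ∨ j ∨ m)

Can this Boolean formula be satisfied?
Yes

Yes, the formula is satisfiable.

One satisfying assignment is: x=True, m=False, k=False, s=True, j=True, h=True

Verification: With this assignment, all 21 clauses evaluate to true.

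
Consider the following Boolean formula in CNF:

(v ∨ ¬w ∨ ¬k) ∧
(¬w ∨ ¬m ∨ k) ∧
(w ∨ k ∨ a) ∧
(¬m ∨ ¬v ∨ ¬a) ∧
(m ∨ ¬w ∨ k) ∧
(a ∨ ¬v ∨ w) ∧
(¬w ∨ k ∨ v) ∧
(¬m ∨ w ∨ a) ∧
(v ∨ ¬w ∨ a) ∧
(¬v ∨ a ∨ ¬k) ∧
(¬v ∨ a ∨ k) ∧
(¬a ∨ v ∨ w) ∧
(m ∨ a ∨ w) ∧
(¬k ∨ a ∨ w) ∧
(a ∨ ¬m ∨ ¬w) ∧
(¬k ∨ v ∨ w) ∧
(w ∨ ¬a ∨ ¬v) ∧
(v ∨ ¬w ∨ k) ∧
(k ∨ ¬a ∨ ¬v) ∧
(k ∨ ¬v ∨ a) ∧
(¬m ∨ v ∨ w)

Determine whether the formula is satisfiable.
Yes

Yes, the formula is satisfiable.

One satisfying assignment is: k=True, a=True, v=True, w=True, m=False

Verification: With this assignment, all 21 clauses evaluate to true.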